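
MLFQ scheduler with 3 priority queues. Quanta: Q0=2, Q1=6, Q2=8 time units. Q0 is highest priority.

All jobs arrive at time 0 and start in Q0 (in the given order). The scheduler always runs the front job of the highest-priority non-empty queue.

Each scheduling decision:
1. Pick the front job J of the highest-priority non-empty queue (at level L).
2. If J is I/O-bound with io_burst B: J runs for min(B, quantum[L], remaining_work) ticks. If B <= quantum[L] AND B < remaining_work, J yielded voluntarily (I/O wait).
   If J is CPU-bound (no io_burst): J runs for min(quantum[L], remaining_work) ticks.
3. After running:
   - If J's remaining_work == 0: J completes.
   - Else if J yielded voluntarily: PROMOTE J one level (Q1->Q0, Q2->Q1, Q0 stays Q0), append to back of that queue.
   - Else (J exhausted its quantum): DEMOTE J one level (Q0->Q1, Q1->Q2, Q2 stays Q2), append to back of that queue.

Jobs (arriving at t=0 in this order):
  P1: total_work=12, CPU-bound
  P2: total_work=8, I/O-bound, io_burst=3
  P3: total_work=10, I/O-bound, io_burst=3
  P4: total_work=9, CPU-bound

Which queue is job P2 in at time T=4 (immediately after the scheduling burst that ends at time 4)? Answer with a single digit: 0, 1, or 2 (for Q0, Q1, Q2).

t=0-2: P1@Q0 runs 2, rem=10, quantum used, demote→Q1. Q0=[P2,P3,P4] Q1=[P1] Q2=[]
t=2-4: P2@Q0 runs 2, rem=6, quantum used, demote→Q1. Q0=[P3,P4] Q1=[P1,P2] Q2=[]
t=4-6: P3@Q0 runs 2, rem=8, quantum used, demote→Q1. Q0=[P4] Q1=[P1,P2,P3] Q2=[]
t=6-8: P4@Q0 runs 2, rem=7, quantum used, demote→Q1. Q0=[] Q1=[P1,P2,P3,P4] Q2=[]
t=8-14: P1@Q1 runs 6, rem=4, quantum used, demote→Q2. Q0=[] Q1=[P2,P3,P4] Q2=[P1]
t=14-17: P2@Q1 runs 3, rem=3, I/O yield, promote→Q0. Q0=[P2] Q1=[P3,P4] Q2=[P1]
t=17-19: P2@Q0 runs 2, rem=1, quantum used, demote→Q1. Q0=[] Q1=[P3,P4,P2] Q2=[P1]
t=19-22: P3@Q1 runs 3, rem=5, I/O yield, promote→Q0. Q0=[P3] Q1=[P4,P2] Q2=[P1]
t=22-24: P3@Q0 runs 2, rem=3, quantum used, demote→Q1. Q0=[] Q1=[P4,P2,P3] Q2=[P1]
t=24-30: P4@Q1 runs 6, rem=1, quantum used, demote→Q2. Q0=[] Q1=[P2,P3] Q2=[P1,P4]
t=30-31: P2@Q1 runs 1, rem=0, completes. Q0=[] Q1=[P3] Q2=[P1,P4]
t=31-34: P3@Q1 runs 3, rem=0, completes. Q0=[] Q1=[] Q2=[P1,P4]
t=34-38: P1@Q2 runs 4, rem=0, completes. Q0=[] Q1=[] Q2=[P4]
t=38-39: P4@Q2 runs 1, rem=0, completes. Q0=[] Q1=[] Q2=[]

Answer: 1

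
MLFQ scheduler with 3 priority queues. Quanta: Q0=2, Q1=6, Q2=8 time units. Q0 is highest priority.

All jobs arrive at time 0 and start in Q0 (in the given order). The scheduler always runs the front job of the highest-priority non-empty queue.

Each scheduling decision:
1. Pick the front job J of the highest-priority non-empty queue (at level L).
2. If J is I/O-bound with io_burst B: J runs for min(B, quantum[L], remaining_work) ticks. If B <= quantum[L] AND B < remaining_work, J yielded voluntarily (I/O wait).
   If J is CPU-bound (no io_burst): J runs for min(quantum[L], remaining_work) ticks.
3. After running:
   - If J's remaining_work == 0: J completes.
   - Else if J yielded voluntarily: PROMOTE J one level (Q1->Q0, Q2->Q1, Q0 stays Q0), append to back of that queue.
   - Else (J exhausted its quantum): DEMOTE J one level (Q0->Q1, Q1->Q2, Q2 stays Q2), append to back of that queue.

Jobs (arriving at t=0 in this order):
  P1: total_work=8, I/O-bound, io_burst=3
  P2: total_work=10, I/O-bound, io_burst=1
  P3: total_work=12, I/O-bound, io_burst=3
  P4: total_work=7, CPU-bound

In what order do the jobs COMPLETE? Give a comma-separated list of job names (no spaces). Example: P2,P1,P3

Answer: P2,P4,P1,P3

Derivation:
t=0-2: P1@Q0 runs 2, rem=6, quantum used, demote→Q1. Q0=[P2,P3,P4] Q1=[P1] Q2=[]
t=2-3: P2@Q0 runs 1, rem=9, I/O yield, promote→Q0. Q0=[P3,P4,P2] Q1=[P1] Q2=[]
t=3-5: P3@Q0 runs 2, rem=10, quantum used, demote→Q1. Q0=[P4,P2] Q1=[P1,P3] Q2=[]
t=5-7: P4@Q0 runs 2, rem=5, quantum used, demote→Q1. Q0=[P2] Q1=[P1,P3,P4] Q2=[]
t=7-8: P2@Q0 runs 1, rem=8, I/O yield, promote→Q0. Q0=[P2] Q1=[P1,P3,P4] Q2=[]
t=8-9: P2@Q0 runs 1, rem=7, I/O yield, promote→Q0. Q0=[P2] Q1=[P1,P3,P4] Q2=[]
t=9-10: P2@Q0 runs 1, rem=6, I/O yield, promote→Q0. Q0=[P2] Q1=[P1,P3,P4] Q2=[]
t=10-11: P2@Q0 runs 1, rem=5, I/O yield, promote→Q0. Q0=[P2] Q1=[P1,P3,P4] Q2=[]
t=11-12: P2@Q0 runs 1, rem=4, I/O yield, promote→Q0. Q0=[P2] Q1=[P1,P3,P4] Q2=[]
t=12-13: P2@Q0 runs 1, rem=3, I/O yield, promote→Q0. Q0=[P2] Q1=[P1,P3,P4] Q2=[]
t=13-14: P2@Q0 runs 1, rem=2, I/O yield, promote→Q0. Q0=[P2] Q1=[P1,P3,P4] Q2=[]
t=14-15: P2@Q0 runs 1, rem=1, I/O yield, promote→Q0. Q0=[P2] Q1=[P1,P3,P4] Q2=[]
t=15-16: P2@Q0 runs 1, rem=0, completes. Q0=[] Q1=[P1,P3,P4] Q2=[]
t=16-19: P1@Q1 runs 3, rem=3, I/O yield, promote→Q0. Q0=[P1] Q1=[P3,P4] Q2=[]
t=19-21: P1@Q0 runs 2, rem=1, quantum used, demote→Q1. Q0=[] Q1=[P3,P4,P1] Q2=[]
t=21-24: P3@Q1 runs 3, rem=7, I/O yield, promote→Q0. Q0=[P3] Q1=[P4,P1] Q2=[]
t=24-26: P3@Q0 runs 2, rem=5, quantum used, demote→Q1. Q0=[] Q1=[P4,P1,P3] Q2=[]
t=26-31: P4@Q1 runs 5, rem=0, completes. Q0=[] Q1=[P1,P3] Q2=[]
t=31-32: P1@Q1 runs 1, rem=0, completes. Q0=[] Q1=[P3] Q2=[]
t=32-35: P3@Q1 runs 3, rem=2, I/O yield, promote→Q0. Q0=[P3] Q1=[] Q2=[]
t=35-37: P3@Q0 runs 2, rem=0, completes. Q0=[] Q1=[] Q2=[]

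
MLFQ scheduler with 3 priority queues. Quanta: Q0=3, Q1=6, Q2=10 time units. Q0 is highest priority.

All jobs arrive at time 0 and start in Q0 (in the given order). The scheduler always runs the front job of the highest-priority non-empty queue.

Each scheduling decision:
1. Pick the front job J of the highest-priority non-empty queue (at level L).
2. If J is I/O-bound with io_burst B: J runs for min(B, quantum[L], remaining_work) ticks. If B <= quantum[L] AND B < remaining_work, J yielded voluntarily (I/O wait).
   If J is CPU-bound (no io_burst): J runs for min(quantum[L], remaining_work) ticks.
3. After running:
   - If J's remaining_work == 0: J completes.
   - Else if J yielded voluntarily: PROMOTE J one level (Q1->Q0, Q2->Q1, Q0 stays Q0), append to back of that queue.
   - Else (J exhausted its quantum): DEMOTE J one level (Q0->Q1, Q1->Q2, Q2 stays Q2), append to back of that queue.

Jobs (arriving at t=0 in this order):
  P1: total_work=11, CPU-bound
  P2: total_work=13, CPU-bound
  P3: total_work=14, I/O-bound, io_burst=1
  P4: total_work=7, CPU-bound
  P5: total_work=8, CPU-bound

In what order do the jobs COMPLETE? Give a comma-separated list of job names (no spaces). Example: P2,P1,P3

t=0-3: P1@Q0 runs 3, rem=8, quantum used, demote→Q1. Q0=[P2,P3,P4,P5] Q1=[P1] Q2=[]
t=3-6: P2@Q0 runs 3, rem=10, quantum used, demote→Q1. Q0=[P3,P4,P5] Q1=[P1,P2] Q2=[]
t=6-7: P3@Q0 runs 1, rem=13, I/O yield, promote→Q0. Q0=[P4,P5,P3] Q1=[P1,P2] Q2=[]
t=7-10: P4@Q0 runs 3, rem=4, quantum used, demote→Q1. Q0=[P5,P3] Q1=[P1,P2,P4] Q2=[]
t=10-13: P5@Q0 runs 3, rem=5, quantum used, demote→Q1. Q0=[P3] Q1=[P1,P2,P4,P5] Q2=[]
t=13-14: P3@Q0 runs 1, rem=12, I/O yield, promote→Q0. Q0=[P3] Q1=[P1,P2,P4,P5] Q2=[]
t=14-15: P3@Q0 runs 1, rem=11, I/O yield, promote→Q0. Q0=[P3] Q1=[P1,P2,P4,P5] Q2=[]
t=15-16: P3@Q0 runs 1, rem=10, I/O yield, promote→Q0. Q0=[P3] Q1=[P1,P2,P4,P5] Q2=[]
t=16-17: P3@Q0 runs 1, rem=9, I/O yield, promote→Q0. Q0=[P3] Q1=[P1,P2,P4,P5] Q2=[]
t=17-18: P3@Q0 runs 1, rem=8, I/O yield, promote→Q0. Q0=[P3] Q1=[P1,P2,P4,P5] Q2=[]
t=18-19: P3@Q0 runs 1, rem=7, I/O yield, promote→Q0. Q0=[P3] Q1=[P1,P2,P4,P5] Q2=[]
t=19-20: P3@Q0 runs 1, rem=6, I/O yield, promote→Q0. Q0=[P3] Q1=[P1,P2,P4,P5] Q2=[]
t=20-21: P3@Q0 runs 1, rem=5, I/O yield, promote→Q0. Q0=[P3] Q1=[P1,P2,P4,P5] Q2=[]
t=21-22: P3@Q0 runs 1, rem=4, I/O yield, promote→Q0. Q0=[P3] Q1=[P1,P2,P4,P5] Q2=[]
t=22-23: P3@Q0 runs 1, rem=3, I/O yield, promote→Q0. Q0=[P3] Q1=[P1,P2,P4,P5] Q2=[]
t=23-24: P3@Q0 runs 1, rem=2, I/O yield, promote→Q0. Q0=[P3] Q1=[P1,P2,P4,P5] Q2=[]
t=24-25: P3@Q0 runs 1, rem=1, I/O yield, promote→Q0. Q0=[P3] Q1=[P1,P2,P4,P5] Q2=[]
t=25-26: P3@Q0 runs 1, rem=0, completes. Q0=[] Q1=[P1,P2,P4,P5] Q2=[]
t=26-32: P1@Q1 runs 6, rem=2, quantum used, demote→Q2. Q0=[] Q1=[P2,P4,P5] Q2=[P1]
t=32-38: P2@Q1 runs 6, rem=4, quantum used, demote→Q2. Q0=[] Q1=[P4,P5] Q2=[P1,P2]
t=38-42: P4@Q1 runs 4, rem=0, completes. Q0=[] Q1=[P5] Q2=[P1,P2]
t=42-47: P5@Q1 runs 5, rem=0, completes. Q0=[] Q1=[] Q2=[P1,P2]
t=47-49: P1@Q2 runs 2, rem=0, completes. Q0=[] Q1=[] Q2=[P2]
t=49-53: P2@Q2 runs 4, rem=0, completes. Q0=[] Q1=[] Q2=[]

Answer: P3,P4,P5,P1,P2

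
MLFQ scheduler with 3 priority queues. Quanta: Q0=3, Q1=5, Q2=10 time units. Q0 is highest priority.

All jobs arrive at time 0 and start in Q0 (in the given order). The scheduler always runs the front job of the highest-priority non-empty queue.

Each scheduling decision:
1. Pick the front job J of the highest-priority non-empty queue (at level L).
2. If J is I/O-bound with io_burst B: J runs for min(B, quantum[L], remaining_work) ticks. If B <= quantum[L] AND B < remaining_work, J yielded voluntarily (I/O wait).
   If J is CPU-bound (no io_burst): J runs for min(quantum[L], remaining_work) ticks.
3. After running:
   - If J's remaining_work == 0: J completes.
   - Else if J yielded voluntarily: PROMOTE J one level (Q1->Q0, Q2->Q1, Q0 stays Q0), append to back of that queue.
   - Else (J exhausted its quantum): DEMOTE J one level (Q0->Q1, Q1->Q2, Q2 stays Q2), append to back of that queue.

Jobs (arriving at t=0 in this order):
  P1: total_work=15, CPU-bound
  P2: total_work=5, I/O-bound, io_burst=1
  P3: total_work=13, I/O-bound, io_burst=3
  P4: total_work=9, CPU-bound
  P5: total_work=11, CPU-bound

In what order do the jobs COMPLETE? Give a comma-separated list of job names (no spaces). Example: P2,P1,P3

t=0-3: P1@Q0 runs 3, rem=12, quantum used, demote→Q1. Q0=[P2,P3,P4,P5] Q1=[P1] Q2=[]
t=3-4: P2@Q0 runs 1, rem=4, I/O yield, promote→Q0. Q0=[P3,P4,P5,P2] Q1=[P1] Q2=[]
t=4-7: P3@Q0 runs 3, rem=10, I/O yield, promote→Q0. Q0=[P4,P5,P2,P3] Q1=[P1] Q2=[]
t=7-10: P4@Q0 runs 3, rem=6, quantum used, demote→Q1. Q0=[P5,P2,P3] Q1=[P1,P4] Q2=[]
t=10-13: P5@Q0 runs 3, rem=8, quantum used, demote→Q1. Q0=[P2,P3] Q1=[P1,P4,P5] Q2=[]
t=13-14: P2@Q0 runs 1, rem=3, I/O yield, promote→Q0. Q0=[P3,P2] Q1=[P1,P4,P5] Q2=[]
t=14-17: P3@Q0 runs 3, rem=7, I/O yield, promote→Q0. Q0=[P2,P3] Q1=[P1,P4,P5] Q2=[]
t=17-18: P2@Q0 runs 1, rem=2, I/O yield, promote→Q0. Q0=[P3,P2] Q1=[P1,P4,P5] Q2=[]
t=18-21: P3@Q0 runs 3, rem=4, I/O yield, promote→Q0. Q0=[P2,P3] Q1=[P1,P4,P5] Q2=[]
t=21-22: P2@Q0 runs 1, rem=1, I/O yield, promote→Q0. Q0=[P3,P2] Q1=[P1,P4,P5] Q2=[]
t=22-25: P3@Q0 runs 3, rem=1, I/O yield, promote→Q0. Q0=[P2,P3] Q1=[P1,P4,P5] Q2=[]
t=25-26: P2@Q0 runs 1, rem=0, completes. Q0=[P3] Q1=[P1,P4,P5] Q2=[]
t=26-27: P3@Q0 runs 1, rem=0, completes. Q0=[] Q1=[P1,P4,P5] Q2=[]
t=27-32: P1@Q1 runs 5, rem=7, quantum used, demote→Q2. Q0=[] Q1=[P4,P5] Q2=[P1]
t=32-37: P4@Q1 runs 5, rem=1, quantum used, demote→Q2. Q0=[] Q1=[P5] Q2=[P1,P4]
t=37-42: P5@Q1 runs 5, rem=3, quantum used, demote→Q2. Q0=[] Q1=[] Q2=[P1,P4,P5]
t=42-49: P1@Q2 runs 7, rem=0, completes. Q0=[] Q1=[] Q2=[P4,P5]
t=49-50: P4@Q2 runs 1, rem=0, completes. Q0=[] Q1=[] Q2=[P5]
t=50-53: P5@Q2 runs 3, rem=0, completes. Q0=[] Q1=[] Q2=[]

Answer: P2,P3,P1,P4,P5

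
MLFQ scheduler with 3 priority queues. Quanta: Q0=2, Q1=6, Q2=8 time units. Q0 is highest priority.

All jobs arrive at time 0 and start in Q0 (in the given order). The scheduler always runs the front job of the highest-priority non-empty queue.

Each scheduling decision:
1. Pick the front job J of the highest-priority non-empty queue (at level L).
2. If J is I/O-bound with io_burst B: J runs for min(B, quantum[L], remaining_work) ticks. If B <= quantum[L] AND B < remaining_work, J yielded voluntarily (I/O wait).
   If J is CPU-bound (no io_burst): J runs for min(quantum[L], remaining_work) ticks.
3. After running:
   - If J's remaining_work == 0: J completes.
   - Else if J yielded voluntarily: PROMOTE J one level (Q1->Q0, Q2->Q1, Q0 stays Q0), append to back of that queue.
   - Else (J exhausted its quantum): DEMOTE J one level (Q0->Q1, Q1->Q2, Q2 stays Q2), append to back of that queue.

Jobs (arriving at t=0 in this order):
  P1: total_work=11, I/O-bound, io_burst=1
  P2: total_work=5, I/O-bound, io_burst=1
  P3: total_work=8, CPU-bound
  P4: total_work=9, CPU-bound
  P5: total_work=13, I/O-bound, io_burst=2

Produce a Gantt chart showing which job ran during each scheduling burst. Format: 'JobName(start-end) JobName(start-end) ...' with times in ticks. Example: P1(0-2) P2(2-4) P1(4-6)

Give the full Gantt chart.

Answer: P1(0-1) P2(1-2) P3(2-4) P4(4-6) P5(6-8) P1(8-9) P2(9-10) P5(10-12) P1(12-13) P2(13-14) P5(14-16) P1(16-17) P2(17-18) P5(18-20) P1(20-21) P2(21-22) P5(22-24) P1(24-25) P5(25-27) P1(27-28) P5(28-29) P1(29-30) P1(30-31) P1(31-32) P1(32-33) P3(33-39) P4(39-45) P4(45-46)

Derivation:
t=0-1: P1@Q0 runs 1, rem=10, I/O yield, promote→Q0. Q0=[P2,P3,P4,P5,P1] Q1=[] Q2=[]
t=1-2: P2@Q0 runs 1, rem=4, I/O yield, promote→Q0. Q0=[P3,P4,P5,P1,P2] Q1=[] Q2=[]
t=2-4: P3@Q0 runs 2, rem=6, quantum used, demote→Q1. Q0=[P4,P5,P1,P2] Q1=[P3] Q2=[]
t=4-6: P4@Q0 runs 2, rem=7, quantum used, demote→Q1. Q0=[P5,P1,P2] Q1=[P3,P4] Q2=[]
t=6-8: P5@Q0 runs 2, rem=11, I/O yield, promote→Q0. Q0=[P1,P2,P5] Q1=[P3,P4] Q2=[]
t=8-9: P1@Q0 runs 1, rem=9, I/O yield, promote→Q0. Q0=[P2,P5,P1] Q1=[P3,P4] Q2=[]
t=9-10: P2@Q0 runs 1, rem=3, I/O yield, promote→Q0. Q0=[P5,P1,P2] Q1=[P3,P4] Q2=[]
t=10-12: P5@Q0 runs 2, rem=9, I/O yield, promote→Q0. Q0=[P1,P2,P5] Q1=[P3,P4] Q2=[]
t=12-13: P1@Q0 runs 1, rem=8, I/O yield, promote→Q0. Q0=[P2,P5,P1] Q1=[P3,P4] Q2=[]
t=13-14: P2@Q0 runs 1, rem=2, I/O yield, promote→Q0. Q0=[P5,P1,P2] Q1=[P3,P4] Q2=[]
t=14-16: P5@Q0 runs 2, rem=7, I/O yield, promote→Q0. Q0=[P1,P2,P5] Q1=[P3,P4] Q2=[]
t=16-17: P1@Q0 runs 1, rem=7, I/O yield, promote→Q0. Q0=[P2,P5,P1] Q1=[P3,P4] Q2=[]
t=17-18: P2@Q0 runs 1, rem=1, I/O yield, promote→Q0. Q0=[P5,P1,P2] Q1=[P3,P4] Q2=[]
t=18-20: P5@Q0 runs 2, rem=5, I/O yield, promote→Q0. Q0=[P1,P2,P5] Q1=[P3,P4] Q2=[]
t=20-21: P1@Q0 runs 1, rem=6, I/O yield, promote→Q0. Q0=[P2,P5,P1] Q1=[P3,P4] Q2=[]
t=21-22: P2@Q0 runs 1, rem=0, completes. Q0=[P5,P1] Q1=[P3,P4] Q2=[]
t=22-24: P5@Q0 runs 2, rem=3, I/O yield, promote→Q0. Q0=[P1,P5] Q1=[P3,P4] Q2=[]
t=24-25: P1@Q0 runs 1, rem=5, I/O yield, promote→Q0. Q0=[P5,P1] Q1=[P3,P4] Q2=[]
t=25-27: P5@Q0 runs 2, rem=1, I/O yield, promote→Q0. Q0=[P1,P5] Q1=[P3,P4] Q2=[]
t=27-28: P1@Q0 runs 1, rem=4, I/O yield, promote→Q0. Q0=[P5,P1] Q1=[P3,P4] Q2=[]
t=28-29: P5@Q0 runs 1, rem=0, completes. Q0=[P1] Q1=[P3,P4] Q2=[]
t=29-30: P1@Q0 runs 1, rem=3, I/O yield, promote→Q0. Q0=[P1] Q1=[P3,P4] Q2=[]
t=30-31: P1@Q0 runs 1, rem=2, I/O yield, promote→Q0. Q0=[P1] Q1=[P3,P4] Q2=[]
t=31-32: P1@Q0 runs 1, rem=1, I/O yield, promote→Q0. Q0=[P1] Q1=[P3,P4] Q2=[]
t=32-33: P1@Q0 runs 1, rem=0, completes. Q0=[] Q1=[P3,P4] Q2=[]
t=33-39: P3@Q1 runs 6, rem=0, completes. Q0=[] Q1=[P4] Q2=[]
t=39-45: P4@Q1 runs 6, rem=1, quantum used, demote→Q2. Q0=[] Q1=[] Q2=[P4]
t=45-46: P4@Q2 runs 1, rem=0, completes. Q0=[] Q1=[] Q2=[]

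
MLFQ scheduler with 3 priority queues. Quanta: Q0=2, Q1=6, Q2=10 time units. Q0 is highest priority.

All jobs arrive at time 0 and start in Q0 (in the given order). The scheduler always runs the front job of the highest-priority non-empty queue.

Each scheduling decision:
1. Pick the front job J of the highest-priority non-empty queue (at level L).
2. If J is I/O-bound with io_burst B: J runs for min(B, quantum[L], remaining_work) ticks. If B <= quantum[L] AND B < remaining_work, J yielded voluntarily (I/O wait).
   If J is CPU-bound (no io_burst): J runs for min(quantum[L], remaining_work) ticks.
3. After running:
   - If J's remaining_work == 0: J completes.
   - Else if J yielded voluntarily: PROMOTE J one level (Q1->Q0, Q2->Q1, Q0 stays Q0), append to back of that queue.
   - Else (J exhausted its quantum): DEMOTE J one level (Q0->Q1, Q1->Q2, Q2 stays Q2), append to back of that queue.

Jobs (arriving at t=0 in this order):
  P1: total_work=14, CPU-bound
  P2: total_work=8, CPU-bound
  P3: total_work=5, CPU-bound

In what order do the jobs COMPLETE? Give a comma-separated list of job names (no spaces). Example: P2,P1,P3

t=0-2: P1@Q0 runs 2, rem=12, quantum used, demote→Q1. Q0=[P2,P3] Q1=[P1] Q2=[]
t=2-4: P2@Q0 runs 2, rem=6, quantum used, demote→Q1. Q0=[P3] Q1=[P1,P2] Q2=[]
t=4-6: P3@Q0 runs 2, rem=3, quantum used, demote→Q1. Q0=[] Q1=[P1,P2,P3] Q2=[]
t=6-12: P1@Q1 runs 6, rem=6, quantum used, demote→Q2. Q0=[] Q1=[P2,P3] Q2=[P1]
t=12-18: P2@Q1 runs 6, rem=0, completes. Q0=[] Q1=[P3] Q2=[P1]
t=18-21: P3@Q1 runs 3, rem=0, completes. Q0=[] Q1=[] Q2=[P1]
t=21-27: P1@Q2 runs 6, rem=0, completes. Q0=[] Q1=[] Q2=[]

Answer: P2,P3,P1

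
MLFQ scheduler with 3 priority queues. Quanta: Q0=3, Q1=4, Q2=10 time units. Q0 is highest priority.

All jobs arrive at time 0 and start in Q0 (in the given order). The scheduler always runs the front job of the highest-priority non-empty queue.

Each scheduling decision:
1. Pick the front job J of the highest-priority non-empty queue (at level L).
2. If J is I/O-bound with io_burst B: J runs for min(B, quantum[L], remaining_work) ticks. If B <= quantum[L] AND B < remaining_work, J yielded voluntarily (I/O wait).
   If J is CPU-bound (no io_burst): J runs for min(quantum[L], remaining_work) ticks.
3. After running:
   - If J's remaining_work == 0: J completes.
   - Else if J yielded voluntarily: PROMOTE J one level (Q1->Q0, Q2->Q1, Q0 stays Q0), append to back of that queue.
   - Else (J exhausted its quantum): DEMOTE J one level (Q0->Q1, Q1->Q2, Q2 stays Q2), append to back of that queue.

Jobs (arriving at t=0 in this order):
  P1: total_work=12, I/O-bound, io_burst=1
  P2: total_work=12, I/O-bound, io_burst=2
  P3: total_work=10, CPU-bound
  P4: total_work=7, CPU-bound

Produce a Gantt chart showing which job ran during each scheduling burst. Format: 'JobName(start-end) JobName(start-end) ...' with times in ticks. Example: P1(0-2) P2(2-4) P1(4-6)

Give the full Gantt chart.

Answer: P1(0-1) P2(1-3) P3(3-6) P4(6-9) P1(9-10) P2(10-12) P1(12-13) P2(13-15) P1(15-16) P2(16-18) P1(18-19) P2(19-21) P1(21-22) P2(22-24) P1(24-25) P1(25-26) P1(26-27) P1(27-28) P1(28-29) P1(29-30) P3(30-34) P4(34-38) P3(38-41)

Derivation:
t=0-1: P1@Q0 runs 1, rem=11, I/O yield, promote→Q0. Q0=[P2,P3,P4,P1] Q1=[] Q2=[]
t=1-3: P2@Q0 runs 2, rem=10, I/O yield, promote→Q0. Q0=[P3,P4,P1,P2] Q1=[] Q2=[]
t=3-6: P3@Q0 runs 3, rem=7, quantum used, demote→Q1. Q0=[P4,P1,P2] Q1=[P3] Q2=[]
t=6-9: P4@Q0 runs 3, rem=4, quantum used, demote→Q1. Q0=[P1,P2] Q1=[P3,P4] Q2=[]
t=9-10: P1@Q0 runs 1, rem=10, I/O yield, promote→Q0. Q0=[P2,P1] Q1=[P3,P4] Q2=[]
t=10-12: P2@Q0 runs 2, rem=8, I/O yield, promote→Q0. Q0=[P1,P2] Q1=[P3,P4] Q2=[]
t=12-13: P1@Q0 runs 1, rem=9, I/O yield, promote→Q0. Q0=[P2,P1] Q1=[P3,P4] Q2=[]
t=13-15: P2@Q0 runs 2, rem=6, I/O yield, promote→Q0. Q0=[P1,P2] Q1=[P3,P4] Q2=[]
t=15-16: P1@Q0 runs 1, rem=8, I/O yield, promote→Q0. Q0=[P2,P1] Q1=[P3,P4] Q2=[]
t=16-18: P2@Q0 runs 2, rem=4, I/O yield, promote→Q0. Q0=[P1,P2] Q1=[P3,P4] Q2=[]
t=18-19: P1@Q0 runs 1, rem=7, I/O yield, promote→Q0. Q0=[P2,P1] Q1=[P3,P4] Q2=[]
t=19-21: P2@Q0 runs 2, rem=2, I/O yield, promote→Q0. Q0=[P1,P2] Q1=[P3,P4] Q2=[]
t=21-22: P1@Q0 runs 1, rem=6, I/O yield, promote→Q0. Q0=[P2,P1] Q1=[P3,P4] Q2=[]
t=22-24: P2@Q0 runs 2, rem=0, completes. Q0=[P1] Q1=[P3,P4] Q2=[]
t=24-25: P1@Q0 runs 1, rem=5, I/O yield, promote→Q0. Q0=[P1] Q1=[P3,P4] Q2=[]
t=25-26: P1@Q0 runs 1, rem=4, I/O yield, promote→Q0. Q0=[P1] Q1=[P3,P4] Q2=[]
t=26-27: P1@Q0 runs 1, rem=3, I/O yield, promote→Q0. Q0=[P1] Q1=[P3,P4] Q2=[]
t=27-28: P1@Q0 runs 1, rem=2, I/O yield, promote→Q0. Q0=[P1] Q1=[P3,P4] Q2=[]
t=28-29: P1@Q0 runs 1, rem=1, I/O yield, promote→Q0. Q0=[P1] Q1=[P3,P4] Q2=[]
t=29-30: P1@Q0 runs 1, rem=0, completes. Q0=[] Q1=[P3,P4] Q2=[]
t=30-34: P3@Q1 runs 4, rem=3, quantum used, demote→Q2. Q0=[] Q1=[P4] Q2=[P3]
t=34-38: P4@Q1 runs 4, rem=0, completes. Q0=[] Q1=[] Q2=[P3]
t=38-41: P3@Q2 runs 3, rem=0, completes. Q0=[] Q1=[] Q2=[]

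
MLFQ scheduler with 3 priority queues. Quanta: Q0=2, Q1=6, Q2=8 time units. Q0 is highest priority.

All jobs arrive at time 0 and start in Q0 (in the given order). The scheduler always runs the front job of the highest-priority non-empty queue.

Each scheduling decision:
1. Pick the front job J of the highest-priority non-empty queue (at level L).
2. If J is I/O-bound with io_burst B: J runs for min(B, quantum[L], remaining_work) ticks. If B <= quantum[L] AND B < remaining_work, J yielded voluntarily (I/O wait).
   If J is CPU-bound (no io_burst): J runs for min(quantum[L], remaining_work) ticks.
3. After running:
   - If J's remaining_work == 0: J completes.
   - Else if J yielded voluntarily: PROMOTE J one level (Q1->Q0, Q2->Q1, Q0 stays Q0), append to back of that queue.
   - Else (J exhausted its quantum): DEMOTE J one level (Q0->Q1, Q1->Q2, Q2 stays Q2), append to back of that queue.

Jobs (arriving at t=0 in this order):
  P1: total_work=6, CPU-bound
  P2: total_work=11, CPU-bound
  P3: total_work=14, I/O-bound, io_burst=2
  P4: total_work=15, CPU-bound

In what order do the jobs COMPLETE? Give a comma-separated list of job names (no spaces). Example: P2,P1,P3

Answer: P3,P1,P2,P4

Derivation:
t=0-2: P1@Q0 runs 2, rem=4, quantum used, demote→Q1. Q0=[P2,P3,P4] Q1=[P1] Q2=[]
t=2-4: P2@Q0 runs 2, rem=9, quantum used, demote→Q1. Q0=[P3,P4] Q1=[P1,P2] Q2=[]
t=4-6: P3@Q0 runs 2, rem=12, I/O yield, promote→Q0. Q0=[P4,P3] Q1=[P1,P2] Q2=[]
t=6-8: P4@Q0 runs 2, rem=13, quantum used, demote→Q1. Q0=[P3] Q1=[P1,P2,P4] Q2=[]
t=8-10: P3@Q0 runs 2, rem=10, I/O yield, promote→Q0. Q0=[P3] Q1=[P1,P2,P4] Q2=[]
t=10-12: P3@Q0 runs 2, rem=8, I/O yield, promote→Q0. Q0=[P3] Q1=[P1,P2,P4] Q2=[]
t=12-14: P3@Q0 runs 2, rem=6, I/O yield, promote→Q0. Q0=[P3] Q1=[P1,P2,P4] Q2=[]
t=14-16: P3@Q0 runs 2, rem=4, I/O yield, promote→Q0. Q0=[P3] Q1=[P1,P2,P4] Q2=[]
t=16-18: P3@Q0 runs 2, rem=2, I/O yield, promote→Q0. Q0=[P3] Q1=[P1,P2,P4] Q2=[]
t=18-20: P3@Q0 runs 2, rem=0, completes. Q0=[] Q1=[P1,P2,P4] Q2=[]
t=20-24: P1@Q1 runs 4, rem=0, completes. Q0=[] Q1=[P2,P4] Q2=[]
t=24-30: P2@Q1 runs 6, rem=3, quantum used, demote→Q2. Q0=[] Q1=[P4] Q2=[P2]
t=30-36: P4@Q1 runs 6, rem=7, quantum used, demote→Q2. Q0=[] Q1=[] Q2=[P2,P4]
t=36-39: P2@Q2 runs 3, rem=0, completes. Q0=[] Q1=[] Q2=[P4]
t=39-46: P4@Q2 runs 7, rem=0, completes. Q0=[] Q1=[] Q2=[]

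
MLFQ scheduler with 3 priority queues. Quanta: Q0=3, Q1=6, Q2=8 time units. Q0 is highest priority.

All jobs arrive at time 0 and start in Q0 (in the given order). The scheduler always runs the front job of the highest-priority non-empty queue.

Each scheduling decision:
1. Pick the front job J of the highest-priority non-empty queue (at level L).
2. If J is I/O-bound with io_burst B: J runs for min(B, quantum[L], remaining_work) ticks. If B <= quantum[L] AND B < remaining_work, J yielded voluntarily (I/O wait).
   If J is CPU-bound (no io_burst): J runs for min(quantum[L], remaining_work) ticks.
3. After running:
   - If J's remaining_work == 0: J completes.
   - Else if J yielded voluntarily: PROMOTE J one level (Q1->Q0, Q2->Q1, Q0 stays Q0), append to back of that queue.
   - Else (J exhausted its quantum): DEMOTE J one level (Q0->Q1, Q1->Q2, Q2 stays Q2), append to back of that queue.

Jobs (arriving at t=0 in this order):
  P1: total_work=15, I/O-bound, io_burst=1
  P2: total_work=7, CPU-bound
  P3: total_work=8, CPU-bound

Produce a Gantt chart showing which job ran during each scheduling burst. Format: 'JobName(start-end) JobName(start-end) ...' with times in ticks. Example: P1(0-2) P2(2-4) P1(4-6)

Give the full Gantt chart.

Answer: P1(0-1) P2(1-4) P3(4-7) P1(7-8) P1(8-9) P1(9-10) P1(10-11) P1(11-12) P1(12-13) P1(13-14) P1(14-15) P1(15-16) P1(16-17) P1(17-18) P1(18-19) P1(19-20) P1(20-21) P2(21-25) P3(25-30)

Derivation:
t=0-1: P1@Q0 runs 1, rem=14, I/O yield, promote→Q0. Q0=[P2,P3,P1] Q1=[] Q2=[]
t=1-4: P2@Q0 runs 3, rem=4, quantum used, demote→Q1. Q0=[P3,P1] Q1=[P2] Q2=[]
t=4-7: P3@Q0 runs 3, rem=5, quantum used, demote→Q1. Q0=[P1] Q1=[P2,P3] Q2=[]
t=7-8: P1@Q0 runs 1, rem=13, I/O yield, promote→Q0. Q0=[P1] Q1=[P2,P3] Q2=[]
t=8-9: P1@Q0 runs 1, rem=12, I/O yield, promote→Q0. Q0=[P1] Q1=[P2,P3] Q2=[]
t=9-10: P1@Q0 runs 1, rem=11, I/O yield, promote→Q0. Q0=[P1] Q1=[P2,P3] Q2=[]
t=10-11: P1@Q0 runs 1, rem=10, I/O yield, promote→Q0. Q0=[P1] Q1=[P2,P3] Q2=[]
t=11-12: P1@Q0 runs 1, rem=9, I/O yield, promote→Q0. Q0=[P1] Q1=[P2,P3] Q2=[]
t=12-13: P1@Q0 runs 1, rem=8, I/O yield, promote→Q0. Q0=[P1] Q1=[P2,P3] Q2=[]
t=13-14: P1@Q0 runs 1, rem=7, I/O yield, promote→Q0. Q0=[P1] Q1=[P2,P3] Q2=[]
t=14-15: P1@Q0 runs 1, rem=6, I/O yield, promote→Q0. Q0=[P1] Q1=[P2,P3] Q2=[]
t=15-16: P1@Q0 runs 1, rem=5, I/O yield, promote→Q0. Q0=[P1] Q1=[P2,P3] Q2=[]
t=16-17: P1@Q0 runs 1, rem=4, I/O yield, promote→Q0. Q0=[P1] Q1=[P2,P3] Q2=[]
t=17-18: P1@Q0 runs 1, rem=3, I/O yield, promote→Q0. Q0=[P1] Q1=[P2,P3] Q2=[]
t=18-19: P1@Q0 runs 1, rem=2, I/O yield, promote→Q0. Q0=[P1] Q1=[P2,P3] Q2=[]
t=19-20: P1@Q0 runs 1, rem=1, I/O yield, promote→Q0. Q0=[P1] Q1=[P2,P3] Q2=[]
t=20-21: P1@Q0 runs 1, rem=0, completes. Q0=[] Q1=[P2,P3] Q2=[]
t=21-25: P2@Q1 runs 4, rem=0, completes. Q0=[] Q1=[P3] Q2=[]
t=25-30: P3@Q1 runs 5, rem=0, completes. Q0=[] Q1=[] Q2=[]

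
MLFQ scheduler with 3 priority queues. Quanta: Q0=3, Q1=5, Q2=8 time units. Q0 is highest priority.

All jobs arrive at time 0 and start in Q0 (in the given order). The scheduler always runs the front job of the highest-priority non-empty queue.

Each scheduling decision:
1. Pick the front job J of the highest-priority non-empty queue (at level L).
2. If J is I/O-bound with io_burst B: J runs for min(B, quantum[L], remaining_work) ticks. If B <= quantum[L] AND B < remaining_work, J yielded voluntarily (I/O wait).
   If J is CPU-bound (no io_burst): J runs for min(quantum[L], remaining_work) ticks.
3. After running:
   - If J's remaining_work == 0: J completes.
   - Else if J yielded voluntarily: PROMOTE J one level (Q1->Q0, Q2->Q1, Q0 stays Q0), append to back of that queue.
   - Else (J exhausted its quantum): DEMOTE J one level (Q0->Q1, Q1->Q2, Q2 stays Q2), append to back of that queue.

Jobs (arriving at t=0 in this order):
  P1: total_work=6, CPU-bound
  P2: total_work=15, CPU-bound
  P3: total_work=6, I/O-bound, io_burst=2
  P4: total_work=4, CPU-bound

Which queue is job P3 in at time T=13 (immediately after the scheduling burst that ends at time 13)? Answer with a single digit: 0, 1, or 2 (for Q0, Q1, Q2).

Answer: 0

Derivation:
t=0-3: P1@Q0 runs 3, rem=3, quantum used, demote→Q1. Q0=[P2,P3,P4] Q1=[P1] Q2=[]
t=3-6: P2@Q0 runs 3, rem=12, quantum used, demote→Q1. Q0=[P3,P4] Q1=[P1,P2] Q2=[]
t=6-8: P3@Q0 runs 2, rem=4, I/O yield, promote→Q0. Q0=[P4,P3] Q1=[P1,P2] Q2=[]
t=8-11: P4@Q0 runs 3, rem=1, quantum used, demote→Q1. Q0=[P3] Q1=[P1,P2,P4] Q2=[]
t=11-13: P3@Q0 runs 2, rem=2, I/O yield, promote→Q0. Q0=[P3] Q1=[P1,P2,P4] Q2=[]
t=13-15: P3@Q0 runs 2, rem=0, completes. Q0=[] Q1=[P1,P2,P4] Q2=[]
t=15-18: P1@Q1 runs 3, rem=0, completes. Q0=[] Q1=[P2,P4] Q2=[]
t=18-23: P2@Q1 runs 5, rem=7, quantum used, demote→Q2. Q0=[] Q1=[P4] Q2=[P2]
t=23-24: P4@Q1 runs 1, rem=0, completes. Q0=[] Q1=[] Q2=[P2]
t=24-31: P2@Q2 runs 7, rem=0, completes. Q0=[] Q1=[] Q2=[]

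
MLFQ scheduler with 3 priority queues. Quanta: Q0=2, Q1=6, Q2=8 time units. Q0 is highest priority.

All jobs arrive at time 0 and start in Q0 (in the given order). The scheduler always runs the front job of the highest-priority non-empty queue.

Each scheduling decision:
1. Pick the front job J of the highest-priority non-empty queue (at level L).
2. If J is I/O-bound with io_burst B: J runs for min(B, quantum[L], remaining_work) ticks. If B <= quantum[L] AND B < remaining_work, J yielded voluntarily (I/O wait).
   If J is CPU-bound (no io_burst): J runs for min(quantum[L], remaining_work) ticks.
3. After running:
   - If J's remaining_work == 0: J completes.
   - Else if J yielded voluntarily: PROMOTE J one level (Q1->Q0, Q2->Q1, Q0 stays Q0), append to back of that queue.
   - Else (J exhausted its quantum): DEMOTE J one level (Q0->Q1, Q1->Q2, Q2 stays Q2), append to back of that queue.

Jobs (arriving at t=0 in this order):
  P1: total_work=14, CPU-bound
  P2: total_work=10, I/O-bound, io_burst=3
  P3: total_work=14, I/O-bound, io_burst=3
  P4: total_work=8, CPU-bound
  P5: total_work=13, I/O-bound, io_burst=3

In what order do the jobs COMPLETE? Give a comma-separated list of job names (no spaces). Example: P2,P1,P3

t=0-2: P1@Q0 runs 2, rem=12, quantum used, demote→Q1. Q0=[P2,P3,P4,P5] Q1=[P1] Q2=[]
t=2-4: P2@Q0 runs 2, rem=8, quantum used, demote→Q1. Q0=[P3,P4,P5] Q1=[P1,P2] Q2=[]
t=4-6: P3@Q0 runs 2, rem=12, quantum used, demote→Q1. Q0=[P4,P5] Q1=[P1,P2,P3] Q2=[]
t=6-8: P4@Q0 runs 2, rem=6, quantum used, demote→Q1. Q0=[P5] Q1=[P1,P2,P3,P4] Q2=[]
t=8-10: P5@Q0 runs 2, rem=11, quantum used, demote→Q1. Q0=[] Q1=[P1,P2,P3,P4,P5] Q2=[]
t=10-16: P1@Q1 runs 6, rem=6, quantum used, demote→Q2. Q0=[] Q1=[P2,P3,P4,P5] Q2=[P1]
t=16-19: P2@Q1 runs 3, rem=5, I/O yield, promote→Q0. Q0=[P2] Q1=[P3,P4,P5] Q2=[P1]
t=19-21: P2@Q0 runs 2, rem=3, quantum used, demote→Q1. Q0=[] Q1=[P3,P4,P5,P2] Q2=[P1]
t=21-24: P3@Q1 runs 3, rem=9, I/O yield, promote→Q0. Q0=[P3] Q1=[P4,P5,P2] Q2=[P1]
t=24-26: P3@Q0 runs 2, rem=7, quantum used, demote→Q1. Q0=[] Q1=[P4,P5,P2,P3] Q2=[P1]
t=26-32: P4@Q1 runs 6, rem=0, completes. Q0=[] Q1=[P5,P2,P3] Q2=[P1]
t=32-35: P5@Q1 runs 3, rem=8, I/O yield, promote→Q0. Q0=[P5] Q1=[P2,P3] Q2=[P1]
t=35-37: P5@Q0 runs 2, rem=6, quantum used, demote→Q1. Q0=[] Q1=[P2,P3,P5] Q2=[P1]
t=37-40: P2@Q1 runs 3, rem=0, completes. Q0=[] Q1=[P3,P5] Q2=[P1]
t=40-43: P3@Q1 runs 3, rem=4, I/O yield, promote→Q0. Q0=[P3] Q1=[P5] Q2=[P1]
t=43-45: P3@Q0 runs 2, rem=2, quantum used, demote→Q1. Q0=[] Q1=[P5,P3] Q2=[P1]
t=45-48: P5@Q1 runs 3, rem=3, I/O yield, promote→Q0. Q0=[P5] Q1=[P3] Q2=[P1]
t=48-50: P5@Q0 runs 2, rem=1, quantum used, demote→Q1. Q0=[] Q1=[P3,P5] Q2=[P1]
t=50-52: P3@Q1 runs 2, rem=0, completes. Q0=[] Q1=[P5] Q2=[P1]
t=52-53: P5@Q1 runs 1, rem=0, completes. Q0=[] Q1=[] Q2=[P1]
t=53-59: P1@Q2 runs 6, rem=0, completes. Q0=[] Q1=[] Q2=[]

Answer: P4,P2,P3,P5,P1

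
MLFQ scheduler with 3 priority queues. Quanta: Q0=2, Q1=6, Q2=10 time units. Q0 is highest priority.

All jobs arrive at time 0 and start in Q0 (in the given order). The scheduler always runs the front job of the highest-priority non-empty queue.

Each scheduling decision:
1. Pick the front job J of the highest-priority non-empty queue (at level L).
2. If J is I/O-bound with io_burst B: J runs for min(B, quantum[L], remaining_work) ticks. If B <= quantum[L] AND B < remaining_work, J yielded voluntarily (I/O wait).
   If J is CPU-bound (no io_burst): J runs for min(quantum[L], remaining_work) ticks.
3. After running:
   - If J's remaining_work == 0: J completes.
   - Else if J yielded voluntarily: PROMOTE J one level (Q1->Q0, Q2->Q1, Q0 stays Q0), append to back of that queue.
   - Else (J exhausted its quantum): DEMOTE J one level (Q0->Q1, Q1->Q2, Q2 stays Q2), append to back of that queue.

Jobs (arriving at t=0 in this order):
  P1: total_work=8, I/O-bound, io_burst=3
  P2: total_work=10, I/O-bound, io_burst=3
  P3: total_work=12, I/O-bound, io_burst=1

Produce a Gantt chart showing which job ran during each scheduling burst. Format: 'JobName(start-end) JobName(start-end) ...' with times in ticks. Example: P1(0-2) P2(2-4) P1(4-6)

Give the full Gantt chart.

Answer: P1(0-2) P2(2-4) P3(4-5) P3(5-6) P3(6-7) P3(7-8) P3(8-9) P3(9-10) P3(10-11) P3(11-12) P3(12-13) P3(13-14) P3(14-15) P3(15-16) P1(16-19) P1(19-21) P2(21-24) P2(24-26) P1(26-27) P2(27-30)

Derivation:
t=0-2: P1@Q0 runs 2, rem=6, quantum used, demote→Q1. Q0=[P2,P3] Q1=[P1] Q2=[]
t=2-4: P2@Q0 runs 2, rem=8, quantum used, demote→Q1. Q0=[P3] Q1=[P1,P2] Q2=[]
t=4-5: P3@Q0 runs 1, rem=11, I/O yield, promote→Q0. Q0=[P3] Q1=[P1,P2] Q2=[]
t=5-6: P3@Q0 runs 1, rem=10, I/O yield, promote→Q0. Q0=[P3] Q1=[P1,P2] Q2=[]
t=6-7: P3@Q0 runs 1, rem=9, I/O yield, promote→Q0. Q0=[P3] Q1=[P1,P2] Q2=[]
t=7-8: P3@Q0 runs 1, rem=8, I/O yield, promote→Q0. Q0=[P3] Q1=[P1,P2] Q2=[]
t=8-9: P3@Q0 runs 1, rem=7, I/O yield, promote→Q0. Q0=[P3] Q1=[P1,P2] Q2=[]
t=9-10: P3@Q0 runs 1, rem=6, I/O yield, promote→Q0. Q0=[P3] Q1=[P1,P2] Q2=[]
t=10-11: P3@Q0 runs 1, rem=5, I/O yield, promote→Q0. Q0=[P3] Q1=[P1,P2] Q2=[]
t=11-12: P3@Q0 runs 1, rem=4, I/O yield, promote→Q0. Q0=[P3] Q1=[P1,P2] Q2=[]
t=12-13: P3@Q0 runs 1, rem=3, I/O yield, promote→Q0. Q0=[P3] Q1=[P1,P2] Q2=[]
t=13-14: P3@Q0 runs 1, rem=2, I/O yield, promote→Q0. Q0=[P3] Q1=[P1,P2] Q2=[]
t=14-15: P3@Q0 runs 1, rem=1, I/O yield, promote→Q0. Q0=[P3] Q1=[P1,P2] Q2=[]
t=15-16: P3@Q0 runs 1, rem=0, completes. Q0=[] Q1=[P1,P2] Q2=[]
t=16-19: P1@Q1 runs 3, rem=3, I/O yield, promote→Q0. Q0=[P1] Q1=[P2] Q2=[]
t=19-21: P1@Q0 runs 2, rem=1, quantum used, demote→Q1. Q0=[] Q1=[P2,P1] Q2=[]
t=21-24: P2@Q1 runs 3, rem=5, I/O yield, promote→Q0. Q0=[P2] Q1=[P1] Q2=[]
t=24-26: P2@Q0 runs 2, rem=3, quantum used, demote→Q1. Q0=[] Q1=[P1,P2] Q2=[]
t=26-27: P1@Q1 runs 1, rem=0, completes. Q0=[] Q1=[P2] Q2=[]
t=27-30: P2@Q1 runs 3, rem=0, completes. Q0=[] Q1=[] Q2=[]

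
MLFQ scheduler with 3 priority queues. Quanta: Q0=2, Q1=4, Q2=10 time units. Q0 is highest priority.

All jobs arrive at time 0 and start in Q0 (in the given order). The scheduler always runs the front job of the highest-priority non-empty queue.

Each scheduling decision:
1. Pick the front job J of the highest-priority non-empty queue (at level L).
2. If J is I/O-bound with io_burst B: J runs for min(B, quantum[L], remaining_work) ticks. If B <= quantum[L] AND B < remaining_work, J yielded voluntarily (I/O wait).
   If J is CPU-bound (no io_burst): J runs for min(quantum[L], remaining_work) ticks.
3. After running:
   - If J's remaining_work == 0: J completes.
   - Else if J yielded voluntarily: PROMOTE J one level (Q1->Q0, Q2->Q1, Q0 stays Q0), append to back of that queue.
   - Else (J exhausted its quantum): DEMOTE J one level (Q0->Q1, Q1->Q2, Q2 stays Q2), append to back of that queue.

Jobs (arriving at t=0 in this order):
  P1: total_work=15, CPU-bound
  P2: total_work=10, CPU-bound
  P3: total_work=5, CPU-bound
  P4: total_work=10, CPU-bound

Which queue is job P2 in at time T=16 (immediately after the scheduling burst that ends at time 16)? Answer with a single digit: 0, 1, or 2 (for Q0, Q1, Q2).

Answer: 2

Derivation:
t=0-2: P1@Q0 runs 2, rem=13, quantum used, demote→Q1. Q0=[P2,P3,P4] Q1=[P1] Q2=[]
t=2-4: P2@Q0 runs 2, rem=8, quantum used, demote→Q1. Q0=[P3,P4] Q1=[P1,P2] Q2=[]
t=4-6: P3@Q0 runs 2, rem=3, quantum used, demote→Q1. Q0=[P4] Q1=[P1,P2,P3] Q2=[]
t=6-8: P4@Q0 runs 2, rem=8, quantum used, demote→Q1. Q0=[] Q1=[P1,P2,P3,P4] Q2=[]
t=8-12: P1@Q1 runs 4, rem=9, quantum used, demote→Q2. Q0=[] Q1=[P2,P3,P4] Q2=[P1]
t=12-16: P2@Q1 runs 4, rem=4, quantum used, demote→Q2. Q0=[] Q1=[P3,P4] Q2=[P1,P2]
t=16-19: P3@Q1 runs 3, rem=0, completes. Q0=[] Q1=[P4] Q2=[P1,P2]
t=19-23: P4@Q1 runs 4, rem=4, quantum used, demote→Q2. Q0=[] Q1=[] Q2=[P1,P2,P4]
t=23-32: P1@Q2 runs 9, rem=0, completes. Q0=[] Q1=[] Q2=[P2,P4]
t=32-36: P2@Q2 runs 4, rem=0, completes. Q0=[] Q1=[] Q2=[P4]
t=36-40: P4@Q2 runs 4, rem=0, completes. Q0=[] Q1=[] Q2=[]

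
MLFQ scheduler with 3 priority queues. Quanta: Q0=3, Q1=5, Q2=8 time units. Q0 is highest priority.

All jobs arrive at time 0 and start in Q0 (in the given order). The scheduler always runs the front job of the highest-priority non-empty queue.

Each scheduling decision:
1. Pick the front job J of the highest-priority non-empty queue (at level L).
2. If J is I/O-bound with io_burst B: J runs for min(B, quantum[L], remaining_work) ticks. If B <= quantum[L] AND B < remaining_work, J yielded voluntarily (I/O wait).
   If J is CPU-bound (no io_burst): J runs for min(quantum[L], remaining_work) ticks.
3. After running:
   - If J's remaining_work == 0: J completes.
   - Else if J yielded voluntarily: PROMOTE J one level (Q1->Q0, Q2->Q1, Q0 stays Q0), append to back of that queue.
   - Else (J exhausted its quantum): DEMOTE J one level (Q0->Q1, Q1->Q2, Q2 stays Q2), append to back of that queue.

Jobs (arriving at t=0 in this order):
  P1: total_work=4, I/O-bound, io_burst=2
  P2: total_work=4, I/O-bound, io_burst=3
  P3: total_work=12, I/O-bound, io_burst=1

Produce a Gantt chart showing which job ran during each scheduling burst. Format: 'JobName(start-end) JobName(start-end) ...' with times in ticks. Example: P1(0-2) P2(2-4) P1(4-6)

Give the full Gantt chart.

t=0-2: P1@Q0 runs 2, rem=2, I/O yield, promote→Q0. Q0=[P2,P3,P1] Q1=[] Q2=[]
t=2-5: P2@Q0 runs 3, rem=1, I/O yield, promote→Q0. Q0=[P3,P1,P2] Q1=[] Q2=[]
t=5-6: P3@Q0 runs 1, rem=11, I/O yield, promote→Q0. Q0=[P1,P2,P3] Q1=[] Q2=[]
t=6-8: P1@Q0 runs 2, rem=0, completes. Q0=[P2,P3] Q1=[] Q2=[]
t=8-9: P2@Q0 runs 1, rem=0, completes. Q0=[P3] Q1=[] Q2=[]
t=9-10: P3@Q0 runs 1, rem=10, I/O yield, promote→Q0. Q0=[P3] Q1=[] Q2=[]
t=10-11: P3@Q0 runs 1, rem=9, I/O yield, promote→Q0. Q0=[P3] Q1=[] Q2=[]
t=11-12: P3@Q0 runs 1, rem=8, I/O yield, promote→Q0. Q0=[P3] Q1=[] Q2=[]
t=12-13: P3@Q0 runs 1, rem=7, I/O yield, promote→Q0. Q0=[P3] Q1=[] Q2=[]
t=13-14: P3@Q0 runs 1, rem=6, I/O yield, promote→Q0. Q0=[P3] Q1=[] Q2=[]
t=14-15: P3@Q0 runs 1, rem=5, I/O yield, promote→Q0. Q0=[P3] Q1=[] Q2=[]
t=15-16: P3@Q0 runs 1, rem=4, I/O yield, promote→Q0. Q0=[P3] Q1=[] Q2=[]
t=16-17: P3@Q0 runs 1, rem=3, I/O yield, promote→Q0. Q0=[P3] Q1=[] Q2=[]
t=17-18: P3@Q0 runs 1, rem=2, I/O yield, promote→Q0. Q0=[P3] Q1=[] Q2=[]
t=18-19: P3@Q0 runs 1, rem=1, I/O yield, promote→Q0. Q0=[P3] Q1=[] Q2=[]
t=19-20: P3@Q0 runs 1, rem=0, completes. Q0=[] Q1=[] Q2=[]

Answer: P1(0-2) P2(2-5) P3(5-6) P1(6-8) P2(8-9) P3(9-10) P3(10-11) P3(11-12) P3(12-13) P3(13-14) P3(14-15) P3(15-16) P3(16-17) P3(17-18) P3(18-19) P3(19-20)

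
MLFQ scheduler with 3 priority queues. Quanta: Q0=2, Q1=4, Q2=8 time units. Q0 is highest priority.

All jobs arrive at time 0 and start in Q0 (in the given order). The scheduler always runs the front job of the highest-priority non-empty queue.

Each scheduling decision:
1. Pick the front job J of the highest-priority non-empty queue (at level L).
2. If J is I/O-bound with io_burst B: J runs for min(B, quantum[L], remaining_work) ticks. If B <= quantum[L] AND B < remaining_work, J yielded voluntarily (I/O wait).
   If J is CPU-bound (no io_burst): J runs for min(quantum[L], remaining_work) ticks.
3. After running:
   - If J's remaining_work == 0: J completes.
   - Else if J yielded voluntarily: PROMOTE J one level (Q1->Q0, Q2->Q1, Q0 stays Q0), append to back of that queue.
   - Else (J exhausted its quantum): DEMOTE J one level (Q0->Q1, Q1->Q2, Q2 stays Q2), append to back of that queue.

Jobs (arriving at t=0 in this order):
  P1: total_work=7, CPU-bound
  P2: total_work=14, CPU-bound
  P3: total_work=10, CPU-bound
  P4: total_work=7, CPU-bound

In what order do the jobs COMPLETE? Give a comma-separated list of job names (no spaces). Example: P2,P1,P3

t=0-2: P1@Q0 runs 2, rem=5, quantum used, demote→Q1. Q0=[P2,P3,P4] Q1=[P1] Q2=[]
t=2-4: P2@Q0 runs 2, rem=12, quantum used, demote→Q1. Q0=[P3,P4] Q1=[P1,P2] Q2=[]
t=4-6: P3@Q0 runs 2, rem=8, quantum used, demote→Q1. Q0=[P4] Q1=[P1,P2,P3] Q2=[]
t=6-8: P4@Q0 runs 2, rem=5, quantum used, demote→Q1. Q0=[] Q1=[P1,P2,P3,P4] Q2=[]
t=8-12: P1@Q1 runs 4, rem=1, quantum used, demote→Q2. Q0=[] Q1=[P2,P3,P4] Q2=[P1]
t=12-16: P2@Q1 runs 4, rem=8, quantum used, demote→Q2. Q0=[] Q1=[P3,P4] Q2=[P1,P2]
t=16-20: P3@Q1 runs 4, rem=4, quantum used, demote→Q2. Q0=[] Q1=[P4] Q2=[P1,P2,P3]
t=20-24: P4@Q1 runs 4, rem=1, quantum used, demote→Q2. Q0=[] Q1=[] Q2=[P1,P2,P3,P4]
t=24-25: P1@Q2 runs 1, rem=0, completes. Q0=[] Q1=[] Q2=[P2,P3,P4]
t=25-33: P2@Q2 runs 8, rem=0, completes. Q0=[] Q1=[] Q2=[P3,P4]
t=33-37: P3@Q2 runs 4, rem=0, completes. Q0=[] Q1=[] Q2=[P4]
t=37-38: P4@Q2 runs 1, rem=0, completes. Q0=[] Q1=[] Q2=[]

Answer: P1,P2,P3,P4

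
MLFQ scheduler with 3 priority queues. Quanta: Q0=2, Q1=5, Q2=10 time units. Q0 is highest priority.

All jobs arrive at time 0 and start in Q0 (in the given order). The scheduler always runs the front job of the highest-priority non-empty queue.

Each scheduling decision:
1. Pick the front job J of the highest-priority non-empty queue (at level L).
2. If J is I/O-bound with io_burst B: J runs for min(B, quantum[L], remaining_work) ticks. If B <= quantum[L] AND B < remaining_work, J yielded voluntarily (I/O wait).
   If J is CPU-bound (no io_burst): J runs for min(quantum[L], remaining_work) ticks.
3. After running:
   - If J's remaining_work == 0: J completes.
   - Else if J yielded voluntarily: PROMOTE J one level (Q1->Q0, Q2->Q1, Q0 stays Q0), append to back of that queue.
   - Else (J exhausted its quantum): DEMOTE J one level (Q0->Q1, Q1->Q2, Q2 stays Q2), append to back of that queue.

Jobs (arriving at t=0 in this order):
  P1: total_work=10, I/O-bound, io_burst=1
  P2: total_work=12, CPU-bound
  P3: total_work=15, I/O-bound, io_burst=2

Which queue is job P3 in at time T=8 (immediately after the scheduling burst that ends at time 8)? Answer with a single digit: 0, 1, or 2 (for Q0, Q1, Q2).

Answer: 0

Derivation:
t=0-1: P1@Q0 runs 1, rem=9, I/O yield, promote→Q0. Q0=[P2,P3,P1] Q1=[] Q2=[]
t=1-3: P2@Q0 runs 2, rem=10, quantum used, demote→Q1. Q0=[P3,P1] Q1=[P2] Q2=[]
t=3-5: P3@Q0 runs 2, rem=13, I/O yield, promote→Q0. Q0=[P1,P3] Q1=[P2] Q2=[]
t=5-6: P1@Q0 runs 1, rem=8, I/O yield, promote→Q0. Q0=[P3,P1] Q1=[P2] Q2=[]
t=6-8: P3@Q0 runs 2, rem=11, I/O yield, promote→Q0. Q0=[P1,P3] Q1=[P2] Q2=[]
t=8-9: P1@Q0 runs 1, rem=7, I/O yield, promote→Q0. Q0=[P3,P1] Q1=[P2] Q2=[]
t=9-11: P3@Q0 runs 2, rem=9, I/O yield, promote→Q0. Q0=[P1,P3] Q1=[P2] Q2=[]
t=11-12: P1@Q0 runs 1, rem=6, I/O yield, promote→Q0. Q0=[P3,P1] Q1=[P2] Q2=[]
t=12-14: P3@Q0 runs 2, rem=7, I/O yield, promote→Q0. Q0=[P1,P3] Q1=[P2] Q2=[]
t=14-15: P1@Q0 runs 1, rem=5, I/O yield, promote→Q0. Q0=[P3,P1] Q1=[P2] Q2=[]
t=15-17: P3@Q0 runs 2, rem=5, I/O yield, promote→Q0. Q0=[P1,P3] Q1=[P2] Q2=[]
t=17-18: P1@Q0 runs 1, rem=4, I/O yield, promote→Q0. Q0=[P3,P1] Q1=[P2] Q2=[]
t=18-20: P3@Q0 runs 2, rem=3, I/O yield, promote→Q0. Q0=[P1,P3] Q1=[P2] Q2=[]
t=20-21: P1@Q0 runs 1, rem=3, I/O yield, promote→Q0. Q0=[P3,P1] Q1=[P2] Q2=[]
t=21-23: P3@Q0 runs 2, rem=1, I/O yield, promote→Q0. Q0=[P1,P3] Q1=[P2] Q2=[]
t=23-24: P1@Q0 runs 1, rem=2, I/O yield, promote→Q0. Q0=[P3,P1] Q1=[P2] Q2=[]
t=24-25: P3@Q0 runs 1, rem=0, completes. Q0=[P1] Q1=[P2] Q2=[]
t=25-26: P1@Q0 runs 1, rem=1, I/O yield, promote→Q0. Q0=[P1] Q1=[P2] Q2=[]
t=26-27: P1@Q0 runs 1, rem=0, completes. Q0=[] Q1=[P2] Q2=[]
t=27-32: P2@Q1 runs 5, rem=5, quantum used, demote→Q2. Q0=[] Q1=[] Q2=[P2]
t=32-37: P2@Q2 runs 5, rem=0, completes. Q0=[] Q1=[] Q2=[]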